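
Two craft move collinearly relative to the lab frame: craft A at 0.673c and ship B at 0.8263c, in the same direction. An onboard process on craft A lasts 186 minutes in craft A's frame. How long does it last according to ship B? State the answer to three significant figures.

Speed of craft A in ship B's frame: u = (v_A − v_B)/(1 − v_A v_B/c²) = (0.673 − 0.8263)/(1 − 0.673×0.8263) = −0.1533/0.4439001 = −0.34535; |u| = 0.34535c.
At |u| = 0.34535c, γ = (1 − 0.119267)^(−1/2) = 1.0656.
The clock on craft A records proper time, so ship B measures Δt = γΔτ = 1.0656 × 186 = 198 minutes.

198 minutes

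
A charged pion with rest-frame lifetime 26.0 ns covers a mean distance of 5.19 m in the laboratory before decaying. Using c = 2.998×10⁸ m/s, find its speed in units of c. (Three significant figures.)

0.554c

Lab distance = (lab lifetime)·v = γτ·βc, so βγ = d/(cτ) = 5.190/(2.998×10⁸ × 2.600×10^-8) = 0.66583.
With βγ = 0.66583: γ² = 1 + (βγ)² = 1.44333, and β = (βγ)/γ = 0.66583/1.20139 = 0.554.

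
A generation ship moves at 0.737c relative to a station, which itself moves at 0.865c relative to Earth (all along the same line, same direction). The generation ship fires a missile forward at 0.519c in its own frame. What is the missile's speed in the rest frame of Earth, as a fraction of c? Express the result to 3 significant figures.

Compose velocities in two stages. Stage 1 (into S'): u₁ = (0.519+0.737)/(1+0.519×0.737) = 0.9085.
Stage 2 (into S): u = (0.9085+0.865)/(1+0.9085×0.865) = 0.99308, so the speed is 0.993c.

0.993c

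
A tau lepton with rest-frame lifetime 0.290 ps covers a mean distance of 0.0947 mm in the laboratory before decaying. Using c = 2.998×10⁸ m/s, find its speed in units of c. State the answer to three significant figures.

0.737c

Let x = d/(cτ) = 9.470×10^-5 m / (2.998×10⁸ m/s × 2.900×10^-13 s) = 1.0892. Since d = βγcτ, x = βγ = β/√(1−β²).
Solving: β² = x²/(1+x²) = 1.18636/2.18636 = 0.542619, so β = 0.737.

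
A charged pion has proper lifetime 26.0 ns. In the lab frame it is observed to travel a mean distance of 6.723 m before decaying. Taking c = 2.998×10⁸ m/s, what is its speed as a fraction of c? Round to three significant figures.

d = βγcτ ⇒ βγ = d/(cτ) = 6.723 m / (7.7948 m) = 0.8625.
β = (βγ)/√(1+(βγ)²) = 0.8625/√1.743906 = 0.653.

0.653c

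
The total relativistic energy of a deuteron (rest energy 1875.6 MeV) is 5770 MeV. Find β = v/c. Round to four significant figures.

0.9457

γ = E/(mc²) = 5770/1875.6 = 3.0763.
β = √(1 − 1/γ²) = √(1 − 0.105668) = √0.894332 = 0.9457.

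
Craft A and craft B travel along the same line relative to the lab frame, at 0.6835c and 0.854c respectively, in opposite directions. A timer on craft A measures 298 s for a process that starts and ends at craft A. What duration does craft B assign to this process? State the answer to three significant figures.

1240 s

The velocity of craft A relative to craft B is (0.6835 + 0.854)c / (1 + 0.6835×0.854) = 0.97082c; relative speed 0.97082c.
γ for this relative speed: γ = 1/√(1 − 0.942491) = 4.17.
Craft A's interval is proper; time dilation gives Δt_B = γΔτ = 4.17 × 298 s = 1240 s.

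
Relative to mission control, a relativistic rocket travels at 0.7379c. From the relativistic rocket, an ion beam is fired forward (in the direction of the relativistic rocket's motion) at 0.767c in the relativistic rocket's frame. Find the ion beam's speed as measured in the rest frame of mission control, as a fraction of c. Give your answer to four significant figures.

0.9610c

Relativistic velocity addition: u = (u' + v)/(1 + u'v/c²), with u' = 0.767c and v = 0.7379c.
Numerator: 0.767 + 0.7379 = 1.5049. Denominator: 1 + (0.767)(0.7379) = 1.5659693.
u = 1.5049/1.5659693 = 0.961, so the speed is 0.9610c.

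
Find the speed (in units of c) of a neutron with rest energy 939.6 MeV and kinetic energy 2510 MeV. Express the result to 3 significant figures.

0.962c

γ = 1 + K/(mc²) = 1 + 2510/939.6 = 3.6713.
β = √(1 − 1/γ²) = √(1 − 0.0741925) = √0.9258075 = 0.962.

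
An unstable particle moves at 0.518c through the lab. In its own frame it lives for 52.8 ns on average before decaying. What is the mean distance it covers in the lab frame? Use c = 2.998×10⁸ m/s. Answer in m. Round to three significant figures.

With β = 0.518, γ = 1/√(1 − 0.518²) = 1/√0.731676 = 1.1691.
Lab-frame lifetime: Δt = γτ = 1.1691 × 52.8 ns = 61.728 ns.
Distance: d = vΔt = 0.518 × 2.998×10⁸ m/s × 6.1728×10^-8 s = 9.59 m.

9.59 m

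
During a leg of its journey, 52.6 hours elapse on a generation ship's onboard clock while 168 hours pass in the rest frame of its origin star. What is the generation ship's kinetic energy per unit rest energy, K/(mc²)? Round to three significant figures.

From Δt = γΔτ: γ = 168/52.6 = 3.19392.
K/(mc²) = γ − 1 = 3.19392 − 1 = 2.19.

2.19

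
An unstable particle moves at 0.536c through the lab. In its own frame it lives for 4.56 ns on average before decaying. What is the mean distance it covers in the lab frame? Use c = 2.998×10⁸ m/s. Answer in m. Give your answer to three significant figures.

0.868 m

Lorentz factor: γ = (1 − 0.287296)^(−1/2) = 1.1845.
Lab-frame lifetime: Δt = γτ = 1.1845 × 4.56 ns = 5.4013 ns.
Distance: d = vΔt = 0.536 × 2.998×10⁸ m/s × 5.4013×10^-9 s = 0.868 m.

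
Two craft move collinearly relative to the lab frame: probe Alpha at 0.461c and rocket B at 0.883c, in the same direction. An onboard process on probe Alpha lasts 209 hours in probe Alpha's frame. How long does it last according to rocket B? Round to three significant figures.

Speed of probe Alpha in rocket B's frame: u = (v_A − v_B)/(1 − v_A v_B/c²) = (0.461 − 0.883)/(1 − 0.461×0.883) = −0.422/0.592937 = −0.71171; |u| = 0.71171c.
γ for this relative speed: γ = 1/√(1 − 0.506531) = 1.4235.
Probe Alpha's interval is proper; time dilation gives Δt_B = γΔτ = 1.4235 × 209 hours = 298 hours.

298 hours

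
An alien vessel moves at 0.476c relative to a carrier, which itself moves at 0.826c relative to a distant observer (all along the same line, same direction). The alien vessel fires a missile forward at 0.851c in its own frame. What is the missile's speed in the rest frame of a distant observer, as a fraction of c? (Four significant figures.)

0.9946c

Apply u = (u'+v)/(1+u'v) twice. Missile in the carrier frame: (0.851+0.476)/(1+0.851·0.476) = 1.327/1.405076 = 0.94443c.
That velocity, transformed to the rest frame of a distant observer: (0.94443+0.826)/(1+0.94443·0.826) = 1.77043/1.78009918 = 0.99457c.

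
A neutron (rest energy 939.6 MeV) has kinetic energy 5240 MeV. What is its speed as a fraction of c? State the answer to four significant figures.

γ = 1 + K/(mc²) = 1 + 5240/939.6 = 6.5768.
β = √(1 − 1/γ²) = √(1 − 0.0231191) = √0.9768809 = 0.9884.

0.9884c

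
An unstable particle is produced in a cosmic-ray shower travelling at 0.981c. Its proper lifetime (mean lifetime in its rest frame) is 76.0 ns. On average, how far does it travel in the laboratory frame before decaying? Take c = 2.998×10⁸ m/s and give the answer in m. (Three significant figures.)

β² = 0.962361, so γ = 1/√0.037639 = 5.1544.
Lab-frame lifetime: Δt = γτ = 5.1544 × 76.0 ns = 391.73 ns.
Distance: d = vΔt = 0.981 × 2.998×10⁸ m/s × 3.9173×10^-7 s = 115 m.

115 m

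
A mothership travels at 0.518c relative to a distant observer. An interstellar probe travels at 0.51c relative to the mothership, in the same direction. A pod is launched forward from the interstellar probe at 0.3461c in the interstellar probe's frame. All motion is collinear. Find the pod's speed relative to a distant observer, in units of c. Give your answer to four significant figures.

Apply u = (u'+v)/(1+u'v) twice. Pod in the mothership frame: (0.3461+0.51)/(1+0.3461·0.51) = 0.8561/1.176511 = 0.72766c.
That velocity, transformed to the rest frame of a distant observer: (0.72766+0.518)/(1+0.72766·0.518) = 1.24566/1.37692788 = 0.90467c.

0.9047c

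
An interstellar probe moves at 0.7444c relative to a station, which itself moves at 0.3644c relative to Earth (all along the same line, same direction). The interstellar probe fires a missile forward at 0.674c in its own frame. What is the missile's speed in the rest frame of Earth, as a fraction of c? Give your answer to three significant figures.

Compose velocities in two stages. Stage 1 (into S'): u₁ = (0.674+0.7444)/(1+0.674×0.7444) = 0.94451.
Stage 2 (into S): u = (0.94451+0.3644)/(1+0.94451×0.3644) = 0.97376, so the speed is 0.974c.

0.974c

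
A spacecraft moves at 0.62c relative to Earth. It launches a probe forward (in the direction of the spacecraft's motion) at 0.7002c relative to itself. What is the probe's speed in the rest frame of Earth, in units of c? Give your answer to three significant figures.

In units of c, u = (u' + v)/(1 + u'v) with u' = 0.7002 and v = 0.62.
Numerator: 0.7002 + 0.62 = 1.3202. Denominator: 1 + (0.7002)(0.62) = 1.434124.
u = 1.3202/1.434124 = 0.92056, so the speed is 0.921c.

0.921c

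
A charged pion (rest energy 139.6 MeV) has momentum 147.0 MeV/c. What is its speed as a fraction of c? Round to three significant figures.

βγ = pc/(mc²) = 147.0/139.6 = 1.053.
Since γ² = 1 + (βγ)² = 2.10881, γ = √2.10881 = 1.45217, and β = (βγ)/γ = 1.053/1.45217 = 0.725.

0.725c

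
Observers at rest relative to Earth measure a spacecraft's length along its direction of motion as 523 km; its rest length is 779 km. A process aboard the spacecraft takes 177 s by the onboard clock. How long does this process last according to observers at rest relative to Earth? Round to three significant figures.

From L = L₀/γ: γ = 779/523 = 1.48948.
Δt = γΔτ = 1.48948 × 177 = 264 s.

264 s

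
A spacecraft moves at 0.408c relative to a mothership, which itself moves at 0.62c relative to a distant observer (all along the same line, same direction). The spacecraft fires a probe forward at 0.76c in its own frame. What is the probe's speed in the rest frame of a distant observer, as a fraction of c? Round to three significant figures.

Apply u = (u'+v)/(1+u'v) twice. Probe in the mothership frame: (0.76+0.408)/(1+0.76·0.408) = 1.168/1.31008 = 0.89155c.
That velocity, transformed to the rest frame of a distant observer: (0.89155+0.62)/(1+0.89155·0.62) = 1.51155/1.552761 = 0.97346c.

0.973c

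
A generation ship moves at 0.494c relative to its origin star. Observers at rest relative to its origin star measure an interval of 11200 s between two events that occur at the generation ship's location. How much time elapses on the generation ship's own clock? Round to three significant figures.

β² = 0.244036, so γ = 1/√0.755964 = 1.1501.
The generation ship's clock runs slow as seen from its origin star, so Δτ = Δt/γ = 11200/1.1501 = 9740 s.

9740 s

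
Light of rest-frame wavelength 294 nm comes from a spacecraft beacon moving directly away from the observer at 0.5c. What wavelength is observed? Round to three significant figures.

509 nm

Relativistic Doppler for wavelength: λ_obs = λ_src · √((1+β)/(1−β)).
With β = 0.5: factor = √(1.5/0.5) = 1.7321.
λ_obs = 294 × 1.7321 = 509 nm.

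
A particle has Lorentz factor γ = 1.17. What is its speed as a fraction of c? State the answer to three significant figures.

β = √(1 − 1/γ²) = √(1 − 1/1.3689) = √0.269486 = 0.519.

0.519c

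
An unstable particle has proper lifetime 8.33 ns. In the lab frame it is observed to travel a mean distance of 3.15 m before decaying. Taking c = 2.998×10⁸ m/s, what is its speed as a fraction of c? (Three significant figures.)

d = βγcτ ⇒ βγ = d/(cτ) = 3.150 m / (2.497334 m) = 1.2613.
β = (βγ)/√(1+(βγ)²) = 1.2613/√2.59088 = 0.784.

0.784c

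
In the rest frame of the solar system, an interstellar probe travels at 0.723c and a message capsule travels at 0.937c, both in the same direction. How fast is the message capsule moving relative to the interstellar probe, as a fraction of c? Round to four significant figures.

0.6635c

Transform to the interstellar probe's frame: u' = (u − v)/(1 − uv/c²).
u' = (0.937 − 0.723)/(1 − 0.937×0.723) = 0.214/0.322549 = 0.66347.
Speed in the interstellar probe's frame: 0.6635c (in the same direction).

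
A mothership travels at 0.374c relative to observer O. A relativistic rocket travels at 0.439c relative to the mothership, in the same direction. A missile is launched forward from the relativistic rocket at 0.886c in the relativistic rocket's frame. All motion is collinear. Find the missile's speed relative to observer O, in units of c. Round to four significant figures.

0.9788c

First combine the missile and relativistic rocket (S''→S'): u₁ = (0.886 + 0.439)/(1 + 0.886×0.439) = 1.325/1.388954 = 0.95396.
Then combine with the mothership (S'→S): u = (0.95396 + 0.374)/(1 + 0.95396×0.374) = 1.32796/1.35678104 = 0.97876.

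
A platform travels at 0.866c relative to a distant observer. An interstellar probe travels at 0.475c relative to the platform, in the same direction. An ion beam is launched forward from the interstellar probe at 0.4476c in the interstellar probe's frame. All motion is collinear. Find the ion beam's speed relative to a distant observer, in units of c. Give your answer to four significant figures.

0.9807c

First combine the ion beam and interstellar probe (S''→S'): u₁ = (0.4476 + 0.475)/(1 + 0.4476×0.475) = 0.9226/1.21261 = 0.76084.
Then combine with the platform (S'→S): u = (0.76084 + 0.866)/(1 + 0.76084×0.866) = 1.62684/1.65888744 = 0.98068.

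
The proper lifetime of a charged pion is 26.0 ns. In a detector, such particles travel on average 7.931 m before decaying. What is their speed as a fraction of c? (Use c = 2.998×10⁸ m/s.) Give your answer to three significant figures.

Let x = d/(cτ) = 7.931 m / (2.998×10⁸ m/s × 2.600×10^-8 s) = 1.0175. Since d = βγcτ, x = βγ = β/√(1−β²).
Solving: β² = x²/(1+x²) = 1.03531/2.03531 = 0.508674, so β = 0.713.

0.713c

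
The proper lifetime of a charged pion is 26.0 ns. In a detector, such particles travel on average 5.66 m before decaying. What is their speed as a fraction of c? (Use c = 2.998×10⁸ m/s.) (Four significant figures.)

Lab distance = (lab lifetime)·v = γτ·βc, so βγ = d/(cτ) = 5.660/(2.998×10⁸ × 2.600×10^-8) = 0.72613.
With βγ = 0.72613: γ² = 1 + (βγ)² = 1.527265, and β = (βγ)/γ = 0.72613/1.23583 = 0.5876.

0.5876c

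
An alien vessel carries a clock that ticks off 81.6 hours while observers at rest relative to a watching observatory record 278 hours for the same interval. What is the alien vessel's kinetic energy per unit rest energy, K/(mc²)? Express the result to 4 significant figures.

2.407

The time-dilation ratio gives γ = 278/81.6 = 3.40686.
Since K = (γ−1)mc², K/(mc²) = 3.40686 − 1 = 2.407.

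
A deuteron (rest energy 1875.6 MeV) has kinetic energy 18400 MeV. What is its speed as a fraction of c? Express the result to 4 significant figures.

0.9957c

K = (γ−1)mc², so γ = 1 + 18400/1875.6 = 10.81.
Then v/c = √(1 − γ⁻²) = √(1 − 0.00855753) = √0.99144247 = 0.9957.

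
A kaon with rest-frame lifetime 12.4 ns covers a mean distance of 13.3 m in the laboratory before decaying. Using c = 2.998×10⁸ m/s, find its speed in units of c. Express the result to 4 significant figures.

0.9631c

Lab distance = (lab lifetime)·v = γτ·βc, so βγ = d/(cτ) = 13.30/(2.998×10⁸ × 1.240×10^-8) = 3.5777.
With βγ = 3.5777: γ² = 1 + (βγ)² = 13.7999, and β = (βγ)/γ = 3.5777/3.71482 = 0.9631.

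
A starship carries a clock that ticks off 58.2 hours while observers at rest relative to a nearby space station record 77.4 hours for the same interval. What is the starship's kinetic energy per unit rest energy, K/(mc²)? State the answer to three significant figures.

0.330

γ = Δt/Δτ = 77.4/58.2 = 1.3299.
K/(mc²) = γ − 1 = 1.3299 − 1 = 0.330.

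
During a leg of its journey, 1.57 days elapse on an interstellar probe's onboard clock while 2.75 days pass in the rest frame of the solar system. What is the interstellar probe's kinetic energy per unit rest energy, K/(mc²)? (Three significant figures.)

From Δt = γΔτ: γ = 2.75/1.57 = 1.75159.
Since K = (γ−1)mc², K/(mc²) = 1.75159 − 1 = 0.752.

0.752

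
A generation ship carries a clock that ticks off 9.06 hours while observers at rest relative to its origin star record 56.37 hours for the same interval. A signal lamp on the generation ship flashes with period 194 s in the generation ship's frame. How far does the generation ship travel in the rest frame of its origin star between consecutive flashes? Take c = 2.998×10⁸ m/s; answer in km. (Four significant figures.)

The time-dilation ratio gives γ = 56.37/9.06 = 6.22185.
β = √(1 − 1/γ²) = 0.987. Lab-frame period = γτ = 6.22185×194 s = 1207 s. Distance = βc × γτ = 0.987 × 2.998×10⁸ m/s × 1207 s = 3.5715×10^11 m = 3.572×10^8 km.

3.572×10^8 km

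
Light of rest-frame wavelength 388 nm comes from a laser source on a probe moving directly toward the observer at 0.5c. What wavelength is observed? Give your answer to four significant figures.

224.0 nm

Relativistic Doppler for wavelength: λ_obs = λ_src · √((1−β)/(1+β)).
With β = 0.5: factor = √(0.5/1.5) = 0.57735.
λ_obs = 388 × 0.57735 = 224.0 nm.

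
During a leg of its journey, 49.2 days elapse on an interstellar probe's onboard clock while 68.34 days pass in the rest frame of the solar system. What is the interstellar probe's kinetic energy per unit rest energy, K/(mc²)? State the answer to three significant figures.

From Δt = γΔτ: γ = 68.34/49.2 = 1.38902.
Since K = (γ−1)mc², K/(mc²) = 1.38902 − 1 = 0.389.

0.389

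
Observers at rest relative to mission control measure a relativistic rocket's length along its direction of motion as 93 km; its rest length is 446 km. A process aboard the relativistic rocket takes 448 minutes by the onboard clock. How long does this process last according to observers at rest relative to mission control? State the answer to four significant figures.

2148 minutes

γ = L₀/L = 446/93 = 4.7957.
The same γ dilates the second interval: 4.7957 × 448 minutes = 2148 minutes.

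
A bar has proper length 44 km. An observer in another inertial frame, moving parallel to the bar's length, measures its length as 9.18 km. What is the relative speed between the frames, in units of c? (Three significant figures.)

0.978c

Length contraction gives γ = L₀/L = 44/9.18 = 4.793.
β = √(1 − 1/γ²) = √0.95647 = 0.978.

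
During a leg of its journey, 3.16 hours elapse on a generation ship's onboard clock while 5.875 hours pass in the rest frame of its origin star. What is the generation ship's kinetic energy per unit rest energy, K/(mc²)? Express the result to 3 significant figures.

0.859

From Δt = γΔτ: γ = 5.875/3.16 = 1.85918.
K/(mc²) = γ − 1 = 1.85918 − 1 = 0.859.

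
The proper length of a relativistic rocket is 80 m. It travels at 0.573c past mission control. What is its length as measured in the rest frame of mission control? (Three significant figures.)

65.6 m

γ = 1/√(1 − β²) = 1/√(1 − 0.328329) = 1/√0.671671 = 1/0.819555 = 1.2202.
Length contraction: L = L₀/γ = 80/1.2202 = 65.6 m.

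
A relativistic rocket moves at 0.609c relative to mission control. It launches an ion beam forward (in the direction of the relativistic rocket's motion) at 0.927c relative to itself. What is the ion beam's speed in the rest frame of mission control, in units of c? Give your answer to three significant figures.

0.982c

In units of c, u = (u' + v)/(1 + u'v) with u' = 0.927 and v = 0.609.
Numerator: 0.927 + 0.609 = 1.536. Denominator: 1 + (0.927)(0.609) = 1.564543.
u = 1.536/1.564543 = 0.98176, so the speed is 0.982c.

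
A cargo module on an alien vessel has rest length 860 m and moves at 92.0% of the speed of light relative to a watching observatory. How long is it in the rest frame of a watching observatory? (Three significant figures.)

With β = 0.92, γ = 1/√(1 − 0.92²) = 1/√0.1536 = 2.5516.
Along the direction of motion the measured length is L₀/γ = 860/2.5516 = 337 m.

337 m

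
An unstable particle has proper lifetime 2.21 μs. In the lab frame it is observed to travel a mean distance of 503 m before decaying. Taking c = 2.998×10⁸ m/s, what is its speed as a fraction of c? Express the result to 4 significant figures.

Lab distance = (lab lifetime)·v = γτ·βc, so βγ = d/(cτ) = 503.0/(2.998×10⁸ × 2.210×10^-6) = 0.75918.
With βγ = 0.75918: γ² = 1 + (βγ)² = 1.576354, and β = (βγ)/γ = 0.75918/1.25553 = 0.6047.

0.6047c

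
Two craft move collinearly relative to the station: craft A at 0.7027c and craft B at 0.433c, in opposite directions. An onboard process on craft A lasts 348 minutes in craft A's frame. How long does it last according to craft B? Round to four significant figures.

Transform craft A's velocity into craft B's frame: (0.7027 + 0.433)/(1 + 0.7027·0.433) = 1.1357/1.3042691, so the relative speed is 0.87076c.
At |u| = 0.87076c, γ = (1 − 0.758223)^(−1/2) = 2.0337.
Craft A's interval is proper; time dilation gives Δt_B = γΔτ = 2.0337 × 348 minutes = 707.7 minutes.

707.7 minutes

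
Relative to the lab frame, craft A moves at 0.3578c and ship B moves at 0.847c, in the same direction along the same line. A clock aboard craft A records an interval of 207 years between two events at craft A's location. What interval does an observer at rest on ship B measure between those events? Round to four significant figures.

290.6 years

Transform craft A's velocity into ship B's frame: (0.3578 − 0.847)/(1 − 0.3578·0.847) = −0.4892/0.6969434, so the relative speed is 0.70192c.
At |u| = 0.70192c, γ = (1 − 0.492692)^(−1/2) = 1.404.
Craft A's interval is proper; time dilation gives Δt_B = γΔτ = 1.404 × 207 years = 290.6 years.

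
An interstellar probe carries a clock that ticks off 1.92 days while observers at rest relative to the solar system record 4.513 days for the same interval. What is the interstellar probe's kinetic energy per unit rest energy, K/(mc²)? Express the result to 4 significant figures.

1.351

From Δt = γΔτ: γ = 4.513/1.92 = 2.35052.
K/(mc²) = γ − 1 = 2.35052 − 1 = 1.351.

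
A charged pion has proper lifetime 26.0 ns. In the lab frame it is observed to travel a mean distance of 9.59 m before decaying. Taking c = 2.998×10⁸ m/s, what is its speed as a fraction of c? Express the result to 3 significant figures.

Lab distance = (lab lifetime)·v = γτ·βc, so βγ = d/(cτ) = 9.590/(2.998×10⁸ × 2.600×10^-8) = 1.2303.
With βγ = 1.2303: γ² = 1 + (βγ)² = 2.51364, and β = (βγ)/γ = 1.2303/1.58545 = 0.776.

0.776c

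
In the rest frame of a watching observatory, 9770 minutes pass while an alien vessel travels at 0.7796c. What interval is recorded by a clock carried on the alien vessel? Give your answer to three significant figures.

With β = 0.7796, γ = 1/√(1 − 0.7796²) = 1/√0.39222384 = 1.5967.
The moving clock records proper time: Δτ = Δt/γ = 9770/1.5967 = 6120 minutes.

6120 minutes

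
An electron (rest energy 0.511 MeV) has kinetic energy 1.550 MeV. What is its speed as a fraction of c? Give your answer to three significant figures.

0.969c

K = (γ−1)mc², so γ = 1 + 1.550/0.511 = 4.0333.
Then v/c = √(1 − γ⁻²) = √(1 − 0.0614722) = √0.9385278 = 0.969.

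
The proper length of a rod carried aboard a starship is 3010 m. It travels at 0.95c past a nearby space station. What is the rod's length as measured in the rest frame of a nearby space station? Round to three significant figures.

940 m

γ = 1/√(1 − β²) = 1/√(1 − 0.9025) = 1/√0.0975 = 1/0.31225 = 3.2026.
Length contraction: L = L₀/γ = 3010/3.2026 = 940 m.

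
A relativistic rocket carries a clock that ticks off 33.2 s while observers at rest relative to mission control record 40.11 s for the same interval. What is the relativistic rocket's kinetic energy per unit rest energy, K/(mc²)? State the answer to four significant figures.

0.2081

From Δt = γΔτ: γ = 40.11/33.2 = 1.20813.
K/(mc²) = γ − 1 = 1.20813 − 1 = 0.2081.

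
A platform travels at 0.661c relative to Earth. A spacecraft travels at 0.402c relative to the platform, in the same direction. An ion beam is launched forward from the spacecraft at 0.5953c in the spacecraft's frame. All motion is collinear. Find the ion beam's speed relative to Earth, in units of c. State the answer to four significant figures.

0.9568c

Compose velocities in two stages. Stage 1 (into S'): u₁ = (0.5953+0.402)/(1+0.5953×0.402) = 0.80472.
Stage 2 (into S): u = (0.80472+0.661)/(1+0.80472×0.661) = 0.95679, so the speed is 0.9568c.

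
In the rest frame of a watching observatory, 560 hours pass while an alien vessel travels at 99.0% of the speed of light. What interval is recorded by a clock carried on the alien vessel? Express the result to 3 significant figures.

79.0 hours

With β = 0.99, γ = 1/√(1 − 0.99²) = 1/√0.0199 = 7.0888.
The moving clock records proper time: Δτ = Δt/γ = 560/7.0888 = 79.0 hours.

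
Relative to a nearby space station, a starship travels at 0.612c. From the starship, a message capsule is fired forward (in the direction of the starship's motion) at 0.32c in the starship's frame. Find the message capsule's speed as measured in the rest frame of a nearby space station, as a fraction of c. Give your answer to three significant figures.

In units of c, u = (u' + v)/(1 + u'v) with u' = 0.32 and v = 0.612.
Numerator: 0.32 + 0.612 = 0.932. Denominator: 1 + (0.32)(0.612) = 1.19584.
u = 0.932/1.19584 = 0.77937, so the speed is 0.779c.

0.779c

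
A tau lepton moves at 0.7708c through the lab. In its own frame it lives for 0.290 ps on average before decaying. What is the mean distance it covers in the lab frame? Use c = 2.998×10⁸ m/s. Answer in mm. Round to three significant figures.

With β = 0.7708, γ = 1/√(1 − 0.7708²) = 1/√0.40586736 = 1.5697.
Lab-frame lifetime: Δt = γτ = 1.5697 × 0.290 ps = 0.45521 ps.
Distance: d = vΔt = 0.7708 × 2.998×10⁸ m/s × 4.5521×10^-13 s = 1.05×10^-4 m = 0.105 mm.

0.105 mm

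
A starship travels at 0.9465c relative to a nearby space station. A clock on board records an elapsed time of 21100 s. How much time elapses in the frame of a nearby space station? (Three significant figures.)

65400 s

With β = 0.9465, γ = 1/√(1 − 0.9465²) = 1/√0.10413775 = 3.0988.
The onboard clock measures proper time, so the interval in the rest frame of a nearby space station is dilated: Δt = γ·Δτ = 3.0988 × 21100 s = 65400 s.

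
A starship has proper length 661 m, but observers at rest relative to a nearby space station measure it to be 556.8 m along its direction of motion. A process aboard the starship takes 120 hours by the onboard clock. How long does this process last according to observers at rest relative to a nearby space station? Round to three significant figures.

γ = L₀/L = 661/556.8 = 1.18714.
The same γ dilates the second interval: 1.18714 × 120 hours = 142 hours.

142 hours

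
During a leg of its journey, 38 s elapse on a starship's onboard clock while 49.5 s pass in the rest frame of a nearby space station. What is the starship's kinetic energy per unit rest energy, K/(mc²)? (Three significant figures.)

From Δt = γΔτ: γ = 49.5/38 = 1.30263.
K/(mc²) = γ − 1 = 1.30263 − 1 = 0.303.

0.303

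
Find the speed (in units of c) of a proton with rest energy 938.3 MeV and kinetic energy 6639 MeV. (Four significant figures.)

γ = 1 + K/(mc²) = 1 + 6639/938.3 = 8.0756.
β = √(1 − 1/γ²) = √(1 − 0.0153338) = √0.9846662 = 0.9923.

0.9923c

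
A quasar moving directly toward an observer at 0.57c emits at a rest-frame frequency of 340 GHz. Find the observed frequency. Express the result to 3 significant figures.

650 GHz

Relativistic Doppler (source moving toward): f_obs = f_src · √((1+β)/(1−β)).
With β = 0.57: factor = √(1.57/0.43) = 1.9108.
f_obs = 340 × 1.9108 = 650 GHz.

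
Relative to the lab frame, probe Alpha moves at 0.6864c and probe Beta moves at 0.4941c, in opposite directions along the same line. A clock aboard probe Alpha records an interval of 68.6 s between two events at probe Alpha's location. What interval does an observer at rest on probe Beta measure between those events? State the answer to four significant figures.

Transform probe Alpha's velocity into probe Beta's frame: (0.6864 + 0.4941)/(1 + 0.6864·0.4941) = 1.1805/1.33915024, so the relative speed is 0.88153c.
γ for this relative speed: γ = 1/√(1 − 0.777095) = 2.1181.
Probe Alpha's interval is proper; time dilation gives Δt_B = γΔτ = 2.1181 × 68.6 s = 145.3 s.

145.3 s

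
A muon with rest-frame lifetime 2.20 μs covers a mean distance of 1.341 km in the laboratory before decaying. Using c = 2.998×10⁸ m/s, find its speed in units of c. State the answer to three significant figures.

Lab distance = (lab lifetime)·v = γτ·βc, so βγ = d/(cτ) = 1341/(2.998×10⁸ × 2.200×10^-6) = 2.0332.
With βγ = 2.0332: γ² = 1 + (βγ)² = 5.1339, and β = (βγ)/γ = 2.0332/2.26581 = 0.897.

0.897c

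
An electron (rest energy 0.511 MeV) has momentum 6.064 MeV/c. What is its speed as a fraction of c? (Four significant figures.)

0.9965c

βγ = pc/(mc²) = 6.064/0.511 = 11.867.
Since γ² = 1 + (βγ)² = 141.826, γ = √141.826 = 11.9091, and β = (βγ)/γ = 11.867/11.9091 = 0.9965.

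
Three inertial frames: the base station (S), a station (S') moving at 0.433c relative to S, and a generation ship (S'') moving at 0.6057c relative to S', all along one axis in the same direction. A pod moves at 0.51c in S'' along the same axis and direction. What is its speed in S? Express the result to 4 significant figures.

0.9389c

Apply u = (u'+v)/(1+u'v) twice. Pod in the station frame: (0.51+0.6057)/(1+0.51·0.6057) = 1.1157/1.308907 = 0.85239c.
That velocity, transformed to the rest frame of the base station: (0.85239+0.433)/(1+0.85239·0.433) = 1.28539/1.36908487 = 0.93887c.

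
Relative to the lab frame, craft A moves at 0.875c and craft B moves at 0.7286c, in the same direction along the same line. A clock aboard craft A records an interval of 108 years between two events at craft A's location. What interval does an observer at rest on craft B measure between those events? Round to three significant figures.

118 years

Transform craft A's velocity into craft B's frame: (0.875 − 0.7286)/(1 − 0.875·0.7286) = 0.1464/0.362475, so the relative speed is 0.40389c.
γ for this relative speed: γ = 1/√(1 − 0.163127) = 1.0931.
Craft A's interval is proper; time dilation gives Δt_B = γΔτ = 1.0931 × 108 years = 118 years.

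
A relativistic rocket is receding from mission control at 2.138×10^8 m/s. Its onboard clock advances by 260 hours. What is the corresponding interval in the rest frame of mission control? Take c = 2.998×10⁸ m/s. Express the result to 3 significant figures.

β = v/c = (2.138×10^8 m/s)/(2.998×10⁸ m/s) = 0.713142.
Lorentz factor: γ = (1 − 0.5085715)^(−1/2) = 1.4265.
The onboard clock measures proper time, so the interval in the rest frame of mission control is dilated: Δt = γ·Δτ = 1.4265 × 260 hours = 371 hours.

371 hours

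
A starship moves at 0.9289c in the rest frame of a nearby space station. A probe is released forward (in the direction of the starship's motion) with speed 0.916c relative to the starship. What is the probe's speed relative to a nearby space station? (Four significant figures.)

Relativistic velocity addition: u = (u' + v)/(1 + u'v/c²), with u' = 0.916c and v = 0.9289c.
Numerator: 0.916 + 0.9289 = 1.8449. Denominator: 1 + (0.916)(0.9289) = 1.8508724.
u = 1.8449/1.8508724 = 0.99677, so the speed is 0.9968c.

0.9968c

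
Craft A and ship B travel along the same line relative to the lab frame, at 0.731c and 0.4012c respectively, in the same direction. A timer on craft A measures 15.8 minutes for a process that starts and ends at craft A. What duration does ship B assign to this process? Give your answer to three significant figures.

Transform craft A's velocity into ship B's frame: (0.731 − 0.4012)/(1 − 0.731·0.4012) = 0.3298/0.7067228, so the relative speed is 0.46666c.
At |u| = 0.46666c, γ = (1 − 0.217772)^(−1/2) = 1.1307.
The clock on craft A records proper time, so ship B measures Δt = γΔτ = 1.1307 × 15.8 = 17.9 minutes.

17.9 minutes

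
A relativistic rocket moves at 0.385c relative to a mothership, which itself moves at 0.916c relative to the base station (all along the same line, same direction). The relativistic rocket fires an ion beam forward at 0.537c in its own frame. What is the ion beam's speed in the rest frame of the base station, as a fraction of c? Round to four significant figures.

First combine the ion beam and relativistic rocket (S''→S'): u₁ = (0.537 + 0.385)/(1 + 0.537×0.385) = 0.922/1.206745 = 0.76404.
Then combine with the mothership (S'→S): u = (0.76404 + 0.916)/(1 + 0.76404×0.916) = 1.68004/1.69986064 = 0.98834.

0.9883c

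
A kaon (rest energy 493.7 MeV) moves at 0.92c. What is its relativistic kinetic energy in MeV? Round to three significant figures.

With β = 0.92, γ = 1/√(1 − 0.92²) = 1/√0.1536 = 2.5516.
Kinetic energy: K = (γ − 1)mc² = (2.5516 − 1) × 493.7 MeV = 1.5516 × 493.7 = 766 MeV.

766 MeV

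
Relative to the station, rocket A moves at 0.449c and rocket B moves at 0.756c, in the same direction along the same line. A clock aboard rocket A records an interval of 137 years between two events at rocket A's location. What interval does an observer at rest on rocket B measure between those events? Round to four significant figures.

Transform rocket A's velocity into rocket B's frame: (0.449 − 0.756)/(1 − 0.449·0.756) = −0.307/0.660556, so the relative speed is 0.46476c.
At |u| = 0.46476c, γ = (1 − 0.216002)^(−1/2) = 1.1294.
The clock on rocket A records proper time, so rocket B measures Δt = γΔτ = 1.1294 × 137 = 154.7 years.

154.7 years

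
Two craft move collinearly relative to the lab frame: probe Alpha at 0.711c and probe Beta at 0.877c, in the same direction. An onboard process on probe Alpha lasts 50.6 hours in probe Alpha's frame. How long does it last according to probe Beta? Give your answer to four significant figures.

56.38 hours

The velocity of probe Alpha relative to probe Beta is (0.711 − 0.877)c / (1 − 0.711×0.877) = −0.44096c; relative speed 0.44096c.
At |u| = 0.44096c, γ = (1 − 0.194446)^(−1/2) = 1.1142.
The clock on probe Alpha records proper time, so probe Beta measures Δt = γΔτ = 1.1142 × 50.6 = 56.38 hours.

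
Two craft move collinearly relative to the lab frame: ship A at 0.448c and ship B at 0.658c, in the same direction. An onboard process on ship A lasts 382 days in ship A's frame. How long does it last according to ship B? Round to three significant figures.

400 days

The velocity of ship A relative to ship B is (0.448 − 0.658)c / (1 − 0.448×0.658) = −0.29778c; relative speed 0.29778c.
At |u| = 0.29778c, γ = (1 − 0.0886729)^(−1/2) = 1.0475.
The clock on ship A records proper time, so ship B measures Δt = γΔτ = 1.0475 × 382 = 400 days.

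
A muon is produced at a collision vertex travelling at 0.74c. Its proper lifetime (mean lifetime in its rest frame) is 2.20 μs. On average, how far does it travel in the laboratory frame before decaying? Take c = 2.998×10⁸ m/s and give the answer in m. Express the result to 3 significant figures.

With β = 0.74, γ = 1/√(1 − 0.74²) = 1/√0.4524 = 1.4868.
Lab-frame lifetime: Δt = γτ = 1.4868 × 2.20 μs = 3.271 μs.
Distance: d = vΔt = 0.74 × 2.998×10⁸ m/s × 3.2710×10^-6 s = 726 m.

726 m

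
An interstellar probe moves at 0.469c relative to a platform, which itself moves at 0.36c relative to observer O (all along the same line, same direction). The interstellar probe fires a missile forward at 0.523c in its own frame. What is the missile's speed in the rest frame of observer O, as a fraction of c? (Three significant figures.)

Compose velocities in two stages. Stage 1 (into S'): u₁ = (0.523+0.469)/(1+0.523×0.469) = 0.7966.
Stage 2 (into S): u = (0.7966+0.36)/(1+0.7966×0.36) = 0.89884, so the speed is 0.899c.

0.899c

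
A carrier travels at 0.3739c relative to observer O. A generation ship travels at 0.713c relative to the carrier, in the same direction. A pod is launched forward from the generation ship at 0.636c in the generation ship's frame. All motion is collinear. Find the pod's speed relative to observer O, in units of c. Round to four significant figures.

0.9666c

Compose velocities in two stages. Stage 1 (into S'): u₁ = (0.636+0.713)/(1+0.636×0.713) = 0.92813.
Stage 2 (into S): u = (0.92813+0.3739)/(1+0.92813×0.3739) = 0.96659, so the speed is 0.9666c.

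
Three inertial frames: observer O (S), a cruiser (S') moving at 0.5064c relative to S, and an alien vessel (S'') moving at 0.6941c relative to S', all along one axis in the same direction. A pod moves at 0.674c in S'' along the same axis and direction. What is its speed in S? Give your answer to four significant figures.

First combine the pod and alien vessel (S''→S'): u₁ = (0.674 + 0.6941)/(1 + 0.674×0.6941) = 1.3681/1.4678234 = 0.93206.
Then combine with the cruiser (S'→S): u = (0.93206 + 0.5064)/(1 + 0.93206×0.5064) = 1.43846/1.471995184 = 0.97722.

0.9772c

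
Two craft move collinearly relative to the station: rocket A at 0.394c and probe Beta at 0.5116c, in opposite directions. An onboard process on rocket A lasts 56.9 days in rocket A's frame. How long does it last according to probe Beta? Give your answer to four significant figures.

86.57 days

The velocity of rocket A relative to probe Beta is (0.394 + 0.5116)c / (1 + 0.394×0.5116) = 0.75368c; relative speed 0.75368c.
At |u| = 0.75368c, γ = (1 − 0.568034)^(−1/2) = 1.5215.
Rocket A's interval is proper; time dilation gives Δt_B = γΔτ = 1.5215 × 56.9 days = 86.57 days.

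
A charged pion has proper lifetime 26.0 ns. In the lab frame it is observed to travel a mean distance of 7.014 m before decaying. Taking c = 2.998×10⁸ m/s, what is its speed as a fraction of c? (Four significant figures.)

d = βγcτ ⇒ βγ = d/(cτ) = 7.014 m / (7.7948 m) = 0.89983.
β = (βγ)/√(1+(βγ)²) = 0.89983/√1.809694 = 0.6689.

0.6689c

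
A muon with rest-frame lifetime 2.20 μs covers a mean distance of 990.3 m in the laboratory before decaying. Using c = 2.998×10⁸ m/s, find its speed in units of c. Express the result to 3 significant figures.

0.832c

Let x = d/(cτ) = 990.3 m / (2.998×10⁸ m/s × 2.200×10^-6 s) = 1.5015. Since d = βγcτ, x = βγ = β/√(1−β²).
Solving: β² = x²/(1+x²) = 2.2545/3.2545 = 0.692733, so β = 0.832.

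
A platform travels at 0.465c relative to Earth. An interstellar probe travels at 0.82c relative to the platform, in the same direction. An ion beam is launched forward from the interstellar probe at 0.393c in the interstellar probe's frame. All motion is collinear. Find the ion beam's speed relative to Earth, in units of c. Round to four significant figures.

0.9690c

Compose velocities in two stages. Stage 1 (into S'): u₁ = (0.393+0.82)/(1+0.393×0.82) = 0.91737.
Stage 2 (into S): u = (0.91737+0.465)/(1+0.91737×0.465) = 0.96901, so the speed is 0.9690c.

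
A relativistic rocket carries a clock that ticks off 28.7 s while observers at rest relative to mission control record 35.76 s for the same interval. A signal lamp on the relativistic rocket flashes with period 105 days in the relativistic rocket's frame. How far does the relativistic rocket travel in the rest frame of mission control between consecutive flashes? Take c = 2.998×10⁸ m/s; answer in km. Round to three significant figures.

From Δt = γΔτ: γ = 35.76/28.7 = 1.24599.
β = √(1 − 1/γ²) = 0.59655. Lab-frame period = γτ = 1.24599×105 days = 130.83 days. Distance = βc × γτ = 0.59655 × 2.998×10⁸ m/s × 11303712 s = 2.0216×10^15 m = 2.02×10^12 km.

2.02×10^12 km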